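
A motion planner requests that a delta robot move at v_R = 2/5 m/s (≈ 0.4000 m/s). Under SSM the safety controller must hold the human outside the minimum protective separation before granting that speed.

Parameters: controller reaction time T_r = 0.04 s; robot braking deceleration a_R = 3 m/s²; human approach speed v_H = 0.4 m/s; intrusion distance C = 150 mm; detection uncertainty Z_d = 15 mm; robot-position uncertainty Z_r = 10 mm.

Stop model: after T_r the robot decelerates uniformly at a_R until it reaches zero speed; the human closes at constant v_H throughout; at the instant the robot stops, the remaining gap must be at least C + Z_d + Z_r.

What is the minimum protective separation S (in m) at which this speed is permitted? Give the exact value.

stop time T_s = (2/5)/3 = 0.1333 s
robot covers v_R·T_r = 0.4000·0.0400 = 0.0160 m before braking
robot covers 0.4000·0.1333 − ½·3.0000·0.1333² = 0.0267 m while stopping
human closes 0.4000·0.1733 = 0.0693 m
residual clearance needed = 0.1500+0.0150+0.0100 = 0.1750 m
S_min ≈ 0.0160+0.0267+0.0693+0.1750  ⇒  S_min = 287/1000 m

S_min = 287/1000 m = 0.2870 m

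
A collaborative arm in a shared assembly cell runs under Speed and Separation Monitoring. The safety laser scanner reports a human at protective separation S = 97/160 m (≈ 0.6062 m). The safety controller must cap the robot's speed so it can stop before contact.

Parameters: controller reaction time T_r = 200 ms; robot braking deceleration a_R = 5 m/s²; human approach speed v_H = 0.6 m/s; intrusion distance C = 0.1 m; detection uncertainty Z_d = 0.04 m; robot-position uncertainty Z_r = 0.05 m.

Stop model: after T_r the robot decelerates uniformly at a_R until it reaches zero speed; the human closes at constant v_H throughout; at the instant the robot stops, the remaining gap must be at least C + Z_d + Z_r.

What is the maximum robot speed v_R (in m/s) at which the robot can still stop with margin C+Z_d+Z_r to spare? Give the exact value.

v_R_max = 3/4 m/s = 0.7500 m/s

collect terms ⇒ (1/10)·v_R² + (8/25)·v_R + (-237/800) = 0
  disc = (8/25)² − 4·(1/10)·(-237/800) = 2209/10000 ; √disc = 47/100
  v_R = (−(8/25) + 47/100) / (2·(1/10)) = 3/4 m/s
check:
stop time T_s = (3/4)/5 = 0.1500 s
reaction-phase robot travel = 0.7500·0.2000 = 0.1500 m
robot covers 0.7500·0.1500 − ½·5.0000·0.1500² = 0.0563 m while stopping
human closes 0.6000·0.3500 = 0.2100 m
C+Z_d+Z_r = 0.1000+0.0400+0.0500 = 0.1900 m
sum ≈ 0.1500+0.0563+0.2100+0.1900 ≈ 0.6062 m = S ✓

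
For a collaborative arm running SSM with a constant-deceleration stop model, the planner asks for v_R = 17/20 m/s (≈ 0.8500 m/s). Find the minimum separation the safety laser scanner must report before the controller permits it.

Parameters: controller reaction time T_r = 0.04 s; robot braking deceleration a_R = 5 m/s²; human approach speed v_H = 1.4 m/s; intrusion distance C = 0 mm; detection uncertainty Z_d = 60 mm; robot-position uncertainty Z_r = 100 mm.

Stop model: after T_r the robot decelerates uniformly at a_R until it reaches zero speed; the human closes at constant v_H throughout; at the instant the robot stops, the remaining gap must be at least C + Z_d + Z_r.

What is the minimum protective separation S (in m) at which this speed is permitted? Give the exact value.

S_min = 2241/4000 m = 0.5603 m

braking lasts T_s = (17/20)/5 = 0.1700 s
robot in T_r: 0.8500·0.0400 = 0.0340 m
robot under decel: 0.8500²/(2·5.0000) = 0.0722 m
human over T_r+T_s: 1.4000·(0.0400+0.1700) = 0.2940 m
C+Z_d+Z_r = 0.0000+0.0600+0.1000 = 0.1600 m
S_min ≈ 0.0340+0.0722+0.2940+0.1600  ⇒  S_min = 2241/4000 m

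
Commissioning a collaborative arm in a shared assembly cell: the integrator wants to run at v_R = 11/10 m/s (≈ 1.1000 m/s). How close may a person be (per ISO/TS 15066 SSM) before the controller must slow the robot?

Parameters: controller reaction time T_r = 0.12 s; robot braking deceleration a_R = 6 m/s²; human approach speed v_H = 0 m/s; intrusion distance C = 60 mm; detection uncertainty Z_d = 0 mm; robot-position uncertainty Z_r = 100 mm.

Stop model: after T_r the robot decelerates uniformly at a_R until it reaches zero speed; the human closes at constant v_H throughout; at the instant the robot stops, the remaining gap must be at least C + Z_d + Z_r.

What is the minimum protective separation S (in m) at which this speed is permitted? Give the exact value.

T_s = v_R/a_R = (11/10)/6 = 0.1833 s
robot in T_r: 1.1000·0.1200 = 0.1320 m
robot covers 1.1000·0.1833 − ½·6.0000·0.1833² = 0.1008 m while stopping
person approaches 0.0000·(0.1200+0.1833) = 0.0000 m
residual clearance needed = 0.0600+0.0000+0.1000 = 0.1600 m
S_min ≈ 0.1320+0.1008+0.0000+0.1600  ⇒  S_min = 2357/6000 m

S_min = 2357/6000 m = 0.3928 m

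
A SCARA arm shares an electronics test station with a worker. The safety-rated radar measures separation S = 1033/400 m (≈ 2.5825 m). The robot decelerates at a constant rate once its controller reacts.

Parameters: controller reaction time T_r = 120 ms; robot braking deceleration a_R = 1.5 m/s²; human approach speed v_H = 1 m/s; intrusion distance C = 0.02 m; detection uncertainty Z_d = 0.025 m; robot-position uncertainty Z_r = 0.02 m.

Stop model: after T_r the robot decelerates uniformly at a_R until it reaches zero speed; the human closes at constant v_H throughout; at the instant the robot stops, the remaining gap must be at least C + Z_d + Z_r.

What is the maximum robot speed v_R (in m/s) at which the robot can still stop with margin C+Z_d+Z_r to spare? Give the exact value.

v_R_max = 7/4 m/s = 1.7500 m/s

quadratic (1/3)·v² + (59/75)·v + (-959/400) = 0
  disc = (59/75)² − 4·(1/3)·(-959/400) = 85849/22500 ; √disc = 293/150
  v_R = (−(59/75) + 293/150) / (2·(1/3)) = 7/4 m/s
check:
T_s = v_R/a_R = (7/4)/(3/2) = 1.1667 s
robot in T_r: 1.7500·0.1200 = 0.2100 m
robot under decel: 1.7500²/(2·1.5000) = 1.0208 m
human closes 1.0000·1.2867 = 1.2867 m
margins: 0.0200+0.0250+0.0200 = 0.0650 m
sum ≈ 0.2100+1.0208+1.2867+0.0650 ≈ 2.5825 m = S ✓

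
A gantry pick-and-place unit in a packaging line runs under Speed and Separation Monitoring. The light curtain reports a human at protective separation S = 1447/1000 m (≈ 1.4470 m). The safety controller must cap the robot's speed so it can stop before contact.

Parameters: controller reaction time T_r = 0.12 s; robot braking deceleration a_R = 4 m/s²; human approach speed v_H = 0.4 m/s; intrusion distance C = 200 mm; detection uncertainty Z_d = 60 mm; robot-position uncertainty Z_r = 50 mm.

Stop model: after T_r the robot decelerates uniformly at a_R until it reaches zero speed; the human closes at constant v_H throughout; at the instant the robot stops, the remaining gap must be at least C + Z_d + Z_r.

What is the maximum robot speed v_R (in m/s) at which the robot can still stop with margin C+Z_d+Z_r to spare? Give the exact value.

quadratic (1/8)·v² + (11/50)·v + (-1089/1000) = 0
  disc = (11/50)² − 4·(1/8)·(-1089/1000) = 5929/10000 ; √disc = 77/100
  v_R = (−(11/50) + 77/100) / (2·(1/8)) = 11/5 m/s
check:
stop time T_s = (11/5)/4 = 0.5500 s
robot in T_r: 2.2000·0.1200 = 0.2640 m
robot covers 2.2000·0.5500 − ½·4.0000·0.5500² = 0.6050 m while stopping
person approaches 0.4000·(0.1200+0.5500) = 0.2680 m
margins: 0.2000+0.0600+0.0500 = 0.3100 m
sum ≈ 0.2640+0.6050+0.2680+0.3100 ≈ 1.4470 m = S ✓

v_R_max = 11/5 m/s = 2.2000 m/s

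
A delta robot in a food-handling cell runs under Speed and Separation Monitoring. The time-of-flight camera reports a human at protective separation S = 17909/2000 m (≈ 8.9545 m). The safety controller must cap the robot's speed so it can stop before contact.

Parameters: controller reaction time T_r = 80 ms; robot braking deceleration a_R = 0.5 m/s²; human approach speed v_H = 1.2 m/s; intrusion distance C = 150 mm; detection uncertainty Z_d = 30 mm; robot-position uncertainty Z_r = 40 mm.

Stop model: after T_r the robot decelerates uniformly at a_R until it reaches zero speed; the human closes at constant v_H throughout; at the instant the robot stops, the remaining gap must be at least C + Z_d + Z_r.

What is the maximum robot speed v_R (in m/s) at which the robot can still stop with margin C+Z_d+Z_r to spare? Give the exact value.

quadratic (1)·v² + (62/25)·v + (-17277/2000) = 0
  disc = (62/25)² − 4·(1)·(-17277/2000) = 101761/2500 ; √disc = 319/50
  v_R = (−(62/25) + 319/50) / (2·(1)) = 39/20 m/s
check:
stop time T_s = (39/20)/(1/2) = 3.9000 s
reaction-phase robot travel = 1.9500·0.0800 = 0.1560 m
robot under decel: 1.9500²/(2·0.5000) = 3.8025 m
person approaches 1.2000·(0.0800+3.9000) = 4.7760 m
C+Z_d+Z_r = 0.1500+0.0300+0.0400 = 0.2200 m
sum ≈ 0.1560+3.8025+4.7760+0.2200 ≈ 8.9545 m = S ✓

v_R_max = 39/20 m/s = 1.9500 m/s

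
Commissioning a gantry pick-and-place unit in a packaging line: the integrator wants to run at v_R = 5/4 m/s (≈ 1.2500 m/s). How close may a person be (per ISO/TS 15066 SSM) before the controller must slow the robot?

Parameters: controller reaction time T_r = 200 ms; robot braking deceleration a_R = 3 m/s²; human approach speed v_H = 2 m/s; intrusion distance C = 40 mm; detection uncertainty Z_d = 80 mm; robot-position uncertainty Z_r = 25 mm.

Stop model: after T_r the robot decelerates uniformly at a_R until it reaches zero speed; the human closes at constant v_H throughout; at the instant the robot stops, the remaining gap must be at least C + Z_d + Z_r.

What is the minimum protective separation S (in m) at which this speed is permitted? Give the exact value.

S_min = 1511/800 m = 1.8887 m

braking lasts T_s = (5/4)/3 = 0.4167 s
robot in T_r: 1.2500·0.2000 = 0.2500 m
robot under decel: 1.2500²/(2·3.0000) = 0.2604 m
person approaches 2.0000·(0.2000+0.4167) = 1.2333 m
margins: 0.0400+0.0800+0.0250 = 0.1450 m
S_min ≈ 0.2500+0.2604+1.2333+0.1450  ⇒  S_min = 1511/800 m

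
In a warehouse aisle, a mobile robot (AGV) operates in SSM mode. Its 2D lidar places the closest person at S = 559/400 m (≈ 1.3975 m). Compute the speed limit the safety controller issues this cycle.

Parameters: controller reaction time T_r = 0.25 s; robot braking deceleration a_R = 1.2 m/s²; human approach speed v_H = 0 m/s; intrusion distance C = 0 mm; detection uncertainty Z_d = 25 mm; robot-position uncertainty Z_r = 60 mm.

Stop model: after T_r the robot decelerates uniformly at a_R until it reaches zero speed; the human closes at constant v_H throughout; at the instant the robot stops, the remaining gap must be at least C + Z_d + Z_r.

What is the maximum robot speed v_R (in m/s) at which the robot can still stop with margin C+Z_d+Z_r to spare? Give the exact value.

quadratic (5/12)·v² + (1/4)·v + (-21/16) = 0
  disc = (1/4)² − 4·(5/12)·(-21/16) = 9/4 ; √disc = 3/2
  v_R = (−(1/4) + 3/2) / (2·(5/12)) = 3/2 m/s
check:
braking lasts T_s = (3/2)/(6/5) = 1.2500 s
reaction-phase robot travel = 1.5000·0.2500 = 0.3750 m
braking distance = 1.5000²/(2·1.2000) = 0.9375 m
human closes 0.0000·1.5000 = 0.0000 m
C+Z_d+Z_r = 0.0000+0.0250+0.0600 = 0.0850 m
sum ≈ 0.3750+0.9375+0.0000+0.0850 ≈ 1.3975 m = S ✓

v_R_max = 3/2 m/s = 1.5000 m/s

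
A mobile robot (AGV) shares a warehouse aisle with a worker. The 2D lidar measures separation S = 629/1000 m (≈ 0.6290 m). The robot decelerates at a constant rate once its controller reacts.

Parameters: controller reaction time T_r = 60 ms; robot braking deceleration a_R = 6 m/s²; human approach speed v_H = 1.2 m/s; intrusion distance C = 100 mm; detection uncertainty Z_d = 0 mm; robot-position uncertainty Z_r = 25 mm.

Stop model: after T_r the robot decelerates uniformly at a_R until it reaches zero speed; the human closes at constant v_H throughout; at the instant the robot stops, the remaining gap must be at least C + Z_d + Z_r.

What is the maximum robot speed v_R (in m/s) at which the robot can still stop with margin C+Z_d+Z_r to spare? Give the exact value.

quadratic (1/12)·v² + (13/50)·v + (-54/125) = 0
  disc = (13/50)² − 4·(1/12)·(-54/125) = 529/2500 ; √disc = 23/50
  v_R = (−(13/50) + 23/50) / (2·(1/12)) = 6/5 m/s
check:
braking lasts T_s = (6/5)/6 = 0.2000 s
robot in T_r: 1.2000·0.0600 = 0.0720 m
robot under decel: 1.2000²/(2·6.0000) = 0.1200 m
human over T_r+T_s: 1.2000·(0.0600+0.2000) = 0.3120 m
C+Z_d+Z_r = 0.1000+0.0000+0.0250 = 0.1250 m
sum ≈ 0.0720+0.1200+0.3120+0.1250 ≈ 0.6290 m = S ✓

v_R_max = 6/5 m/s = 1.2000 m/s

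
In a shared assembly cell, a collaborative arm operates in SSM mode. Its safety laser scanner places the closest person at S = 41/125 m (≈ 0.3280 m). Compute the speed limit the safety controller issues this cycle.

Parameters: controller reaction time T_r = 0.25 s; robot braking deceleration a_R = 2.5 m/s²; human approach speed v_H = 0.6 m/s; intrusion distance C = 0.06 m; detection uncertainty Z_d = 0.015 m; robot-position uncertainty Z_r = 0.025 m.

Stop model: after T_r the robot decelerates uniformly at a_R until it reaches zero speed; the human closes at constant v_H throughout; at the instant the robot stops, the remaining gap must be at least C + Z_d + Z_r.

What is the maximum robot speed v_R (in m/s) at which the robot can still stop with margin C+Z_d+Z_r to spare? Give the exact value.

v_R_max = 3/20 m/s = 0.1500 m/s

quadratic (1/5)·v² + (49/100)·v + (-39/500) = 0
  disc = (49/100)² − 4·(1/5)·(-39/500) = 121/400 ; √disc = 11/20
  v_R = (−(49/100) + 11/20) / (2·(1/5)) = 3/20 m/s
check:
braking lasts T_s = (3/20)/(5/2) = 0.0600 s
reaction-phase robot travel = 0.1500·0.2500 = 0.0375 m
robot under decel: 0.1500²/(2·2.5000) = 0.0045 m
human closes 0.6000·0.3100 = 0.1860 m
residual clearance needed = 0.0600+0.0150+0.0250 = 0.1000 m
sum ≈ 0.0375+0.0045+0.1860+0.1000 ≈ 0.3280 m = S ✓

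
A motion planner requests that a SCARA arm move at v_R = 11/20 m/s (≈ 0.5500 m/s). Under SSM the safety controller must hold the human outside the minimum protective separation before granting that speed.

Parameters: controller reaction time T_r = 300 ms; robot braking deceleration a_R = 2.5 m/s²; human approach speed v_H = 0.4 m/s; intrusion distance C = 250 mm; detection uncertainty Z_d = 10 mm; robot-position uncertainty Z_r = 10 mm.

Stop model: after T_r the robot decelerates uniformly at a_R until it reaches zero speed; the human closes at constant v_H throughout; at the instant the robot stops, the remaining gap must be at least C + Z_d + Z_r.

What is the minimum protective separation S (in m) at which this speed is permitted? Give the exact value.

S_min = 1407/2000 m = 0.7035 m

T_s = v_R/a_R = (11/20)/(5/2) = 0.2200 s
reaction-phase robot travel = 0.5500·0.3000 = 0.1650 m
braking distance = 0.5500²/(2·2.5000) = 0.0605 m
human closes 0.4000·0.5200 = 0.2080 m
C+Z_d+Z_r = 0.2500+0.0100+0.0100 = 0.2700 m
S_min ≈ 0.1650+0.0605+0.2080+0.2700  ⇒  S_min = 1407/2000 m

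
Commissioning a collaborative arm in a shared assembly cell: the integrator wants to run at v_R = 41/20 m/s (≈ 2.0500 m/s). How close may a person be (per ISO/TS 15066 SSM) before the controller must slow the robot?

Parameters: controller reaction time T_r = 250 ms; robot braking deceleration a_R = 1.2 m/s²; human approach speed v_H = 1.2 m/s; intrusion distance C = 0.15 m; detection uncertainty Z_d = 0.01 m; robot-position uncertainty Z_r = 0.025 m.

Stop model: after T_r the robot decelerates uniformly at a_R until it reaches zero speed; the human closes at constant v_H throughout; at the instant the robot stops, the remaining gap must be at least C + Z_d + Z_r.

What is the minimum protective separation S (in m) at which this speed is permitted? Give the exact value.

S_min = 23033/4800 m = 4.7985 m

stop time T_s = (41/20)/(6/5) = 1.7083 s
robot covers v_R·T_r = 2.0500·0.2500 = 0.5125 m before braking
robot under decel: 2.0500²/(2·1.2000) = 1.7510 m
human over T_r+T_s: 1.2000·(0.2500+1.7083) = 2.3500 m
margins: 0.1500+0.0100+0.0250 = 0.1850 m
S_min ≈ 0.5125+1.7510+2.3500+0.1850  ⇒  S_min = 23033/4800 m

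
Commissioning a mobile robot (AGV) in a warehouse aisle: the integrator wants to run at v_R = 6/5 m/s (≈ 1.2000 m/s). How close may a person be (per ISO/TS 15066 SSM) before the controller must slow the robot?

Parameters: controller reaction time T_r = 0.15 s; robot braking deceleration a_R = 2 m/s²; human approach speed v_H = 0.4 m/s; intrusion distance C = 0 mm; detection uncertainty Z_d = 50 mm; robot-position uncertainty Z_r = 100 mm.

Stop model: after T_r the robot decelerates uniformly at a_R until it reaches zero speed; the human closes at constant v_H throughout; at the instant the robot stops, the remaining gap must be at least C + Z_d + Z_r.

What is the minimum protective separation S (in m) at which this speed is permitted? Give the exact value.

T_s = v_R/a_R = (6/5)/2 = 0.6000 s
robot covers v_R·T_r = 1.2000·0.1500 = 0.1800 m before braking
robot covers 1.2000·0.6000 − ½·2.0000·0.6000² = 0.3600 m while stopping
human closes 0.4000·0.7500 = 0.3000 m
margins: 0.0000+0.0500+0.1000 = 0.1500 m
S_min ≈ 0.1800+0.3600+0.3000+0.1500  ⇒  S_min = 99/100 m

S_min = 99/100 m = 0.9900 m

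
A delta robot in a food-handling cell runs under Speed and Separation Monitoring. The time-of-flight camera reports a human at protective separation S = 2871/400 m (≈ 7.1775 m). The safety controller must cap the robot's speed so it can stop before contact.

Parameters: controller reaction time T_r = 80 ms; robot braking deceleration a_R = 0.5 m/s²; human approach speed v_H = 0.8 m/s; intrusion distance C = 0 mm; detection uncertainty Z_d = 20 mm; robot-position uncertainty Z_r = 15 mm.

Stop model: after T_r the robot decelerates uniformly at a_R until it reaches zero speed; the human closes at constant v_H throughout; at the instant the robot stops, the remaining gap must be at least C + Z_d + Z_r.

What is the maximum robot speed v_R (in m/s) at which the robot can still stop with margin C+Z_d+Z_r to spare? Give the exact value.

quadratic (1)·v² + (42/25)·v + (-14157/2000) = 0
  disc = (42/25)² − 4·(1)·(-14157/2000) = 77841/2500 ; √disc = 279/50
  v_R = (−(42/25) + 279/50) / (2·(1)) = 39/20 m/s
check:
T_s = v_R/a_R = (39/20)/(1/2) = 3.9000 s
robot covers v_R·T_r = 1.9500·0.0800 = 0.1560 m before braking
braking distance = 1.9500²/(2·0.5000) = 3.8025 m
person approaches 0.8000·(0.0800+3.9000) = 3.1840 m
margins: 0.0000+0.0200+0.0150 = 0.0350 m
sum ≈ 0.1560+3.8025+3.1840+0.0350 ≈ 7.1775 m = S ✓

v_R_max = 39/20 m/s = 1.9500 m/s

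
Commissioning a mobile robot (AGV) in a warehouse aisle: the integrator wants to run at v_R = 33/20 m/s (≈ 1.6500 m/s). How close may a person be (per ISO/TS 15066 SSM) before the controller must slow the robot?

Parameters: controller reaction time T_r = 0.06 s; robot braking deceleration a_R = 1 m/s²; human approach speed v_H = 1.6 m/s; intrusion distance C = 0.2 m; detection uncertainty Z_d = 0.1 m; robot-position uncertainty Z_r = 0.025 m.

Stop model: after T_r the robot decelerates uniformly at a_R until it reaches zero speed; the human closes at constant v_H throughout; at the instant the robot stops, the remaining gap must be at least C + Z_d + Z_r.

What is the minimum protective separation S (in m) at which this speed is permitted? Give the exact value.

S_min = 3617/800 m = 4.5213 m

T_s = v_R/a_R = (33/20)/1 = 1.6500 s
reaction-phase robot travel = 1.6500·0.0600 = 0.0990 m
robot under decel: 1.6500²/(2·1.0000) = 1.3613 m
person approaches 1.6000·(0.0600+1.6500) = 2.7360 m
margins: 0.2000+0.1000+0.0250 = 0.3250 m
S_min ≈ 0.0990+1.3613+2.7360+0.3250  ⇒  S_min = 3617/800 m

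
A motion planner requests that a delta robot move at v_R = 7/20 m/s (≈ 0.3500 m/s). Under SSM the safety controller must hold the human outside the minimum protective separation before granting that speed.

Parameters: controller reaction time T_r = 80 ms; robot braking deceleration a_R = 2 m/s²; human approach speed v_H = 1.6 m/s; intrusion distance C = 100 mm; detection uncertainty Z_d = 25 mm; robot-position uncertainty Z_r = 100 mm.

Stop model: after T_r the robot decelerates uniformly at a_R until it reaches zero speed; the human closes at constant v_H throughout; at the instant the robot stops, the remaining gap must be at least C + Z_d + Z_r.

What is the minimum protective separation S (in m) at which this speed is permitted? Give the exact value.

S_min = 5533/8000 m = 0.6916 m

T_s = v_R/a_R = (7/20)/2 = 0.1750 s
robot covers v_R·T_r = 0.3500·0.0800 = 0.0280 m before braking
braking distance = 0.3500²/(2·2.0000) = 0.0306 m
human closes 1.6000·0.2550 = 0.4080 m
residual clearance needed = 0.1000+0.0250+0.1000 = 0.2250 m
S_min ≈ 0.0280+0.0306+0.4080+0.2250  ⇒  S_min = 5533/8000 m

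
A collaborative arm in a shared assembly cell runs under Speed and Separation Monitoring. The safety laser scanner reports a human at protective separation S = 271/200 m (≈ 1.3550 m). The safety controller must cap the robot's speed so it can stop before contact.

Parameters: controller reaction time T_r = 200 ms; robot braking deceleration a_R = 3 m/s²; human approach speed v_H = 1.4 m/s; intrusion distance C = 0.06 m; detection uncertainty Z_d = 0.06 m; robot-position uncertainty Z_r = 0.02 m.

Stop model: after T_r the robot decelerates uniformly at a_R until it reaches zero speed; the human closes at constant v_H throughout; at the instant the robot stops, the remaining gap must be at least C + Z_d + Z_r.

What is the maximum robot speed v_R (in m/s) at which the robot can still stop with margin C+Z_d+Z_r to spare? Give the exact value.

at the boundary: (1/6)·v² + (2/3)·v + (-187/200) = 0
  disc = (2/3)² − 4·(1/6)·(-187/200) = 961/900 ; √disc = 31/30
  v_R = (−(2/3) + 31/30) / (2·(1/6)) = 11/10 m/s
check:
braking lasts T_s = (11/10)/3 = 0.3667 s
robot covers v_R·T_r = 1.1000·0.2000 = 0.2200 m before braking
robot covers 1.1000·0.3667 − ½·3.0000·0.3667² = 0.2017 m while stopping
human closes 1.4000·0.5667 = 0.7933 m
residual clearance needed = 0.0600+0.0600+0.0200 = 0.1400 m
sum ≈ 0.2200+0.2017+0.7933+0.1400 ≈ 1.3550 m = S ✓

v_R_max = 11/10 m/s = 1.1000 m/s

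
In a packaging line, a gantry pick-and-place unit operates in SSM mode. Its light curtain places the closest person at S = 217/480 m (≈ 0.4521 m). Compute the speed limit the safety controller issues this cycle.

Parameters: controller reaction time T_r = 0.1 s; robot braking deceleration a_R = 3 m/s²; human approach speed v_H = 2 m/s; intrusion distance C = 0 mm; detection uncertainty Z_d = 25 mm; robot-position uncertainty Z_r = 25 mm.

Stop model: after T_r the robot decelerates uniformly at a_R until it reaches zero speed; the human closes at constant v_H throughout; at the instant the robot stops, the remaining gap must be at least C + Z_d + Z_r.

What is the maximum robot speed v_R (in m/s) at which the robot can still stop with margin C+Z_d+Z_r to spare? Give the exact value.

v_R_max = 1/4 m/s = 0.2500 m/s

at the boundary: (1/6)·v² + (23/30)·v + (-97/480) = 0
  disc = (23/30)² − 4·(1/6)·(-97/480) = 289/400 ; √disc = 17/20
  v_R = (−(23/30) + 17/20) / (2·(1/6)) = 1/4 m/s
check:
stop time T_s = (1/4)/3 = 0.0833 s
robot covers v_R·T_r = 0.2500·0.1000 = 0.0250 m before braking
robot under decel: 0.2500²/(2·3.0000) = 0.0104 m
person approaches 2.0000·(0.1000+0.0833) = 0.3667 m
residual clearance needed = 0.0000+0.0250+0.0250 = 0.0500 m
sum ≈ 0.0250+0.0104+0.3667+0.0500 ≈ 0.4521 m = S ✓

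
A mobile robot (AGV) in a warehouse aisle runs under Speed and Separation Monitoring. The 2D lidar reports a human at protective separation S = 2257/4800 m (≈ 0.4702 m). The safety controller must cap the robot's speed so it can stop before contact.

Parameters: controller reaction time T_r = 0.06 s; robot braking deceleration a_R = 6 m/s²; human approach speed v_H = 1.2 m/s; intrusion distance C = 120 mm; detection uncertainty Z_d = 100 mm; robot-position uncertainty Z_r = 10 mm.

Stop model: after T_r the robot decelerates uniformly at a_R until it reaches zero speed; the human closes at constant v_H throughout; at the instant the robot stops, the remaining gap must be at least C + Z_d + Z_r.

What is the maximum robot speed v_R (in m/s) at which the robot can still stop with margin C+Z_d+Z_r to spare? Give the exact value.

v_R_max = 11/20 m/s = 0.5500 m/s

collect terms ⇒ (1/12)·v_R² + (13/50)·v_R + (-4037/24000) = 0
  disc = (13/50)² − 4·(1/12)·(-4037/24000) = 44521/360000 ; √disc = 211/600
  v_R = (−(13/50) + 211/600) / (2·(1/12)) = 11/20 m/s
check:
braking lasts T_s = (11/20)/6 = 0.0917 s
robot in T_r: 0.5500·0.0600 = 0.0330 m
robot under decel: 0.5500²/(2·6.0000) = 0.0252 m
person approaches 1.2000·(0.0600+0.0917) = 0.1820 m
margins: 0.1200+0.1000+0.0100 = 0.2300 m
sum ≈ 0.0330+0.0252+0.1820+0.2300 ≈ 0.4702 m = S ✓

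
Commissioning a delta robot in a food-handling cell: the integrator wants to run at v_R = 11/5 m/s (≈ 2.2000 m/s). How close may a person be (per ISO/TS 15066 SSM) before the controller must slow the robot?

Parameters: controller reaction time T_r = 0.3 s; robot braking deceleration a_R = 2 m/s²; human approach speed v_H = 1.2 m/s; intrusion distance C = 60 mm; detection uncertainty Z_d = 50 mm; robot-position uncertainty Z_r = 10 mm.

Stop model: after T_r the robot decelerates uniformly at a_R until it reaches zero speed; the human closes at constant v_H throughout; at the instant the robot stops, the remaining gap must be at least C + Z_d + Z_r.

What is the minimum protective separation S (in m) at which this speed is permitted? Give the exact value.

T_s = v_R/a_R = (11/5)/2 = 1.1000 s
robot covers v_R·T_r = 2.2000·0.3000 = 0.6600 m before braking
robot covers 2.2000·1.1000 − ½·2.0000·1.1000² = 1.2100 m while stopping
person approaches 1.2000·(0.3000+1.1000) = 1.6800 m
C+Z_d+Z_r = 0.0600+0.0500+0.0100 = 0.1200 m
S_min ≈ 0.6600+1.2100+1.6800+0.1200  ⇒  S_min = 367/100 m

S_min = 367/100 m = 3.6700 m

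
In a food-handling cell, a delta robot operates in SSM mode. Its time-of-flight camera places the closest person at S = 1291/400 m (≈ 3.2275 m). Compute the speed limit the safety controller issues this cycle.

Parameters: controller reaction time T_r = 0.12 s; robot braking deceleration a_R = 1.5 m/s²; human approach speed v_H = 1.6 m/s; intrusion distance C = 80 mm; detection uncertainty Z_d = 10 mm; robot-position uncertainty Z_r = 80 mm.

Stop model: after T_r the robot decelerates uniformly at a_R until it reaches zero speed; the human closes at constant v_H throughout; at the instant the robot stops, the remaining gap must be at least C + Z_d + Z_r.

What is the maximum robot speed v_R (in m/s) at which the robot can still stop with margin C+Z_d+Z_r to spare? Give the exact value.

v_R_max = 33/20 m/s = 1.6500 m/s

collect terms ⇒ (1/3)·v_R² + (89/75)·v_R + (-5731/2000) = 0
  disc = (89/75)² − 4·(1/3)·(-5731/2000) = 117649/22500 ; √disc = 343/150
  v_R = (−(89/75) + 343/150) / (2·(1/3)) = 33/20 m/s
check:
braking lasts T_s = (33/20)/(3/2) = 1.1000 s
reaction-phase robot travel = 1.6500·0.1200 = 0.1980 m
robot under decel: 1.6500²/(2·1.5000) = 0.9075 m
person approaches 1.6000·(0.1200+1.1000) = 1.9520 m
C+Z_d+Z_r = 0.0800+0.0100+0.0800 = 0.1700 m
sum ≈ 0.1980+0.9075+1.9520+0.1700 ≈ 3.2275 m = S ✓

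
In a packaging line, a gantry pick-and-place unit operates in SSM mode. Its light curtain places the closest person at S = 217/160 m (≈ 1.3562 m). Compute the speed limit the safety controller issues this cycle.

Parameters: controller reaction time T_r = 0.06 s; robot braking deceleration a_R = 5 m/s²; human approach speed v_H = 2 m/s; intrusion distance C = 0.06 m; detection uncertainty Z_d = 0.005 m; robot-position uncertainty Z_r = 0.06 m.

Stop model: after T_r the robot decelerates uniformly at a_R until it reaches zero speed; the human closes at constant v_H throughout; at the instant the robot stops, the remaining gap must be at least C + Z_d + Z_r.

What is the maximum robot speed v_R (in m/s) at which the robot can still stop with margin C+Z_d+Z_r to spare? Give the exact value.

quadratic (1/10)·v² + (23/50)·v + (-889/800) = 0
  disc = (23/50)² − 4·(1/10)·(-889/800) = 6561/10000 ; √disc = 81/100
  v_R = (−(23/50) + 81/100) / (2·(1/10)) = 7/4 m/s
check:
T_s = v_R/a_R = (7/4)/5 = 0.3500 s
reaction-phase robot travel = 1.7500·0.0600 = 0.1050 m
robot under decel: 1.7500²/(2·5.0000) = 0.3063 m
person approaches 2.0000·(0.0600+0.3500) = 0.8200 m
C+Z_d+Z_r = 0.0600+0.0050+0.0600 = 0.1250 m
sum ≈ 0.1050+0.3063+0.8200+0.1250 ≈ 1.3562 m = S ✓

v_R_max = 7/4 m/s = 1.7500 m/s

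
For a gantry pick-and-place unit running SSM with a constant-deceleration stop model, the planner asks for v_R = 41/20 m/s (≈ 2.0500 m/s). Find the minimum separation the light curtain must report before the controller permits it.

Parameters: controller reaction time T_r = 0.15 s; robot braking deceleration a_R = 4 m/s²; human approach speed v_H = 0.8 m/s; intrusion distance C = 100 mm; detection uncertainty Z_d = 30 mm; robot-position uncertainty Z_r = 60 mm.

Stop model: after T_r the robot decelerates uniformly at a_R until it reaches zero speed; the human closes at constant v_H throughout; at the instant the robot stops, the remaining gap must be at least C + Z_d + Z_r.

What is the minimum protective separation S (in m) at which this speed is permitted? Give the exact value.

S_min = 4969/3200 m = 1.5528 m

T_s = v_R/a_R = (41/20)/4 = 0.5125 s
reaction-phase robot travel = 2.0500·0.1500 = 0.3075 m
robot covers 2.0500·0.5125 − ½·4.0000·0.5125² = 0.5253 m while stopping
human over T_r+T_s: 0.8000·(0.1500+0.5125) = 0.5300 m
margins: 0.1000+0.0300+0.0600 = 0.1900 m
S_min ≈ 0.3075+0.5253+0.5300+0.1900  ⇒  S_min = 4969/3200 m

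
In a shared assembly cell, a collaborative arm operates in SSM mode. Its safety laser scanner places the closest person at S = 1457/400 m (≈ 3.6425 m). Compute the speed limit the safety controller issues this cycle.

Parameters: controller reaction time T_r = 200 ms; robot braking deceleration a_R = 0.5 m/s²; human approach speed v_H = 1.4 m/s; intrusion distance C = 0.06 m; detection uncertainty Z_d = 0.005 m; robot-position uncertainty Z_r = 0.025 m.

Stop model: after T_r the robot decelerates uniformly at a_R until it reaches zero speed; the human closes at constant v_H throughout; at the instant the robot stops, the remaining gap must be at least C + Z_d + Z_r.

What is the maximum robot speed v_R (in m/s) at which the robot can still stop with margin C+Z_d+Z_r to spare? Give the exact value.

at the boundary: (1)·v² + (3)·v + (-1309/400) = 0
  disc = (3)² − 4·(1)·(-1309/400) = 2209/100 ; √disc = 47/10
  v_R = (−(3) + 47/10) / (2·(1)) = 17/20 m/s
check:
T_s = v_R/a_R = (17/20)/(1/2) = 1.7000 s
robot covers v_R·T_r = 0.8500·0.2000 = 0.1700 m before braking
braking distance = 0.8500²/(2·0.5000) = 0.7225 m
human over T_r+T_s: 1.4000·(0.2000+1.7000) = 2.6600 m
residual clearance needed = 0.0600+0.0050+0.0250 = 0.0900 m
sum ≈ 0.1700+0.7225+2.6600+0.0900 ≈ 3.6425 m = S ✓

v_R_max = 17/20 m/s = 0.8500 m/s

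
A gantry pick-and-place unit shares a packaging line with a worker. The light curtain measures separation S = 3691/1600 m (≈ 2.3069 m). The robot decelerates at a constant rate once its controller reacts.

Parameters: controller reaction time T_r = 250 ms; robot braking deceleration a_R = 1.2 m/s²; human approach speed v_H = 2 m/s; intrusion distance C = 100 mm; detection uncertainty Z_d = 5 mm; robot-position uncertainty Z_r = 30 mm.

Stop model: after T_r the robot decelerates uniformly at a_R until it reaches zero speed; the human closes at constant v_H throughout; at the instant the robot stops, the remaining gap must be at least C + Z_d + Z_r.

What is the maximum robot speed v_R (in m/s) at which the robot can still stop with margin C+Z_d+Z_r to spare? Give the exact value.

v_R_max = 3/4 m/s = 0.7500 m/s

collect terms ⇒ (5/12)·v_R² + (23/12)·v_R + (-107/64) = 0
  disc = (23/12)² − 4·(5/12)·(-107/64) = 3721/576 ; √disc = 61/24
  v_R = (−(23/12) + 61/24) / (2·(5/12)) = 3/4 m/s
check:
stop time T_s = (3/4)/(6/5) = 0.6250 s
robot covers v_R·T_r = 0.7500·0.2500 = 0.1875 m before braking
robot covers 0.7500·0.6250 − ½·1.2000·0.6250² = 0.2344 m while stopping
person approaches 2.0000·(0.2500+0.6250) = 1.7500 m
residual clearance needed = 0.1000+0.0050+0.0300 = 0.1350 m
sum ≈ 0.1875+0.2344+1.7500+0.1350 ≈ 2.3069 m = S ✓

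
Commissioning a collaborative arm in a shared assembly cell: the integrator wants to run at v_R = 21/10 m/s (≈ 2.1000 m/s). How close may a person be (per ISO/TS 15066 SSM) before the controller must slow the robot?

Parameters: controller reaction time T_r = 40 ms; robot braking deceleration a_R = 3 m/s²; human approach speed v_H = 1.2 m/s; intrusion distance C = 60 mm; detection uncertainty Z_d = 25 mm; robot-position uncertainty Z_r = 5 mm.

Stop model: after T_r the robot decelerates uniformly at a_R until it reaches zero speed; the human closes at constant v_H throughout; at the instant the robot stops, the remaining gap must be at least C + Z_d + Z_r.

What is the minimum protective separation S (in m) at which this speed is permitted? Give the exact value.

S_min = 1797/1000 m = 1.7970 m

T_s = v_R/a_R = (21/10)/3 = 0.7000 s
robot covers v_R·T_r = 2.1000·0.0400 = 0.0840 m before braking
robot covers 2.1000·0.7000 − ½·3.0000·0.7000² = 0.7350 m while stopping
human over T_r+T_s: 1.2000·(0.0400+0.7000) = 0.8880 m
C+Z_d+Z_r = 0.0600+0.0250+0.0050 = 0.0900 m
S_min ≈ 0.0840+0.7350+0.8880+0.0900  ⇒  S_min = 1797/1000 m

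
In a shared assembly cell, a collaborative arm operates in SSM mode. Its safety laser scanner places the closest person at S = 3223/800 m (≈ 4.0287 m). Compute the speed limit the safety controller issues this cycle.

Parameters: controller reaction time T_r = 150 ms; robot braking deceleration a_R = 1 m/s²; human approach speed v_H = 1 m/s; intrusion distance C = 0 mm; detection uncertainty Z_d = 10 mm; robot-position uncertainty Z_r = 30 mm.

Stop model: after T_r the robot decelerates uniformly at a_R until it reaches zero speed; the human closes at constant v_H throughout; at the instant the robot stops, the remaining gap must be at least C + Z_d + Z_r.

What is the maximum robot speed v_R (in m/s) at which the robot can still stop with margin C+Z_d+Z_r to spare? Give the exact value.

v_R_max = 37/20 m/s = 1.8500 m/s

quadratic (1/2)·v² + (23/20)·v + (-3071/800) = 0
  disc = (23/20)² − 4·(1/2)·(-3071/800) = 9 ; √disc = 3
  v_R = (−(23/20) + 3) / (2·(1/2)) = 37/20 m/s
check:
stop time T_s = (37/20)/1 = 1.8500 s
robot covers v_R·T_r = 1.8500·0.1500 = 0.2775 m before braking
braking distance = 1.8500²/(2·1.0000) = 1.7112 m
human over T_r+T_s: 1.0000·(0.1500+1.8500) = 2.0000 m
margins: 0.0000+0.0100+0.0300 = 0.0400 m
sum ≈ 0.2775+1.7112+2.0000+0.0400 ≈ 4.0287 m = S ✓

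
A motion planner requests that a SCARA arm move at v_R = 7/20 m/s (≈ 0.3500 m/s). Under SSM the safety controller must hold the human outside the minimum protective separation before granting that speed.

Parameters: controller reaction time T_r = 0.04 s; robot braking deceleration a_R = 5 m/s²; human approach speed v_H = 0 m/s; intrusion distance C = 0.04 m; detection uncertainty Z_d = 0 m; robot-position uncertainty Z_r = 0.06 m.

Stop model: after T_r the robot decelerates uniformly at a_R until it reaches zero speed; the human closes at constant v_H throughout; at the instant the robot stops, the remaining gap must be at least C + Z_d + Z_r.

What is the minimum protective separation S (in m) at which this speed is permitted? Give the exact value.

S_min = 101/800 m = 0.1263 m

stop time T_s = (7/20)/5 = 0.0700 s
robot covers v_R·T_r = 0.3500·0.0400 = 0.0140 m before braking
robot under decel: 0.3500²/(2·5.0000) = 0.0123 m
person approaches 0.0000·(0.0400+0.0700) = 0.0000 m
C+Z_d+Z_r = 0.0400+0.0000+0.0600 = 0.1000 m
S_min ≈ 0.0140+0.0123+0.0000+0.1000  ⇒  S_min = 101/800 m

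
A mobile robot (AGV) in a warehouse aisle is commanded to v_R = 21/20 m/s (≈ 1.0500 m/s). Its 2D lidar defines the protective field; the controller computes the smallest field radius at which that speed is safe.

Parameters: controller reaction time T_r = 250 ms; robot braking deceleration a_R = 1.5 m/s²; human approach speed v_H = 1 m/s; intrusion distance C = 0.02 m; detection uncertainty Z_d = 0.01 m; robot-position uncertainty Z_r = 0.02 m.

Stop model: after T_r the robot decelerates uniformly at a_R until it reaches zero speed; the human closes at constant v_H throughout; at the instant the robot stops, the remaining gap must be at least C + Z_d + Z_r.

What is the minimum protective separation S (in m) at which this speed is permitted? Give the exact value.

T_s = v_R/a_R = (21/20)/(3/2) = 0.7000 s
robot covers v_R·T_r = 1.0500·0.2500 = 0.2625 m before braking
robot covers 1.0500·0.7000 − ½·1.5000·0.7000² = 0.3675 m while stopping
human closes 1.0000·0.9500 = 0.9500 m
C+Z_d+Z_r = 0.0200+0.0100+0.0200 = 0.0500 m
S_min ≈ 0.2625+0.3675+0.9500+0.0500  ⇒  S_min = 163/100 m

S_min = 163/100 m = 1.6300 m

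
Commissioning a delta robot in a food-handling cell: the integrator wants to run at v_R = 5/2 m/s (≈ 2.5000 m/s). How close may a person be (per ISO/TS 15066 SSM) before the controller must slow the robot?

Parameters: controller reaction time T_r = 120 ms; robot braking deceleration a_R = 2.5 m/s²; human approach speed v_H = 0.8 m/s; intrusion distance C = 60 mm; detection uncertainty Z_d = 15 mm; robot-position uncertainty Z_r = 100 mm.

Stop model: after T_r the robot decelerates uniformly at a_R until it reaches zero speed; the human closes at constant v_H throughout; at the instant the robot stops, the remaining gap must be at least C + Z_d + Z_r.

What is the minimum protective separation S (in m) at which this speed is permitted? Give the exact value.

T_s = v_R/a_R = (5/2)/(5/2) = 1.0000 s
reaction-phase robot travel = 2.5000·0.1200 = 0.3000 m
robot covers 2.5000·1.0000 − ½·2.5000·1.0000² = 1.2500 m while stopping
human closes 0.8000·1.1200 = 0.8960 m
C+Z_d+Z_r = 0.0600+0.0150+0.1000 = 0.1750 m
S_min ≈ 0.3000+1.2500+0.8960+0.1750  ⇒  S_min = 2621/1000 m

S_min = 2621/1000 m = 2.6210 m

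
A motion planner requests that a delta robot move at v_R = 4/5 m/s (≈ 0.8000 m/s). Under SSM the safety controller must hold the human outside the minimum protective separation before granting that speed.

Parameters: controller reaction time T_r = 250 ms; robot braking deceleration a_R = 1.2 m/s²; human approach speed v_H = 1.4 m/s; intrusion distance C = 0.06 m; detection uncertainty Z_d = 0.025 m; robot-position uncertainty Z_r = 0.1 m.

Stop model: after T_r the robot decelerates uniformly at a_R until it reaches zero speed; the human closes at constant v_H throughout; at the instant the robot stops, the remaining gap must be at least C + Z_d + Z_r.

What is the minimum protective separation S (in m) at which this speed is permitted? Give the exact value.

S_min = 387/200 m = 1.9350 m

braking lasts T_s = (4/5)/(6/5) = 0.6667 s
reaction-phase robot travel = 0.8000·0.2500 = 0.2000 m
robot covers 0.8000·0.6667 − ½·1.2000·0.6667² = 0.2667 m while stopping
human closes 1.4000·0.9167 = 1.2833 m
margins: 0.0600+0.0250+0.1000 = 0.1850 m
S_min ≈ 0.2000+0.2667+1.2833+0.1850  ⇒  S_min = 387/200 m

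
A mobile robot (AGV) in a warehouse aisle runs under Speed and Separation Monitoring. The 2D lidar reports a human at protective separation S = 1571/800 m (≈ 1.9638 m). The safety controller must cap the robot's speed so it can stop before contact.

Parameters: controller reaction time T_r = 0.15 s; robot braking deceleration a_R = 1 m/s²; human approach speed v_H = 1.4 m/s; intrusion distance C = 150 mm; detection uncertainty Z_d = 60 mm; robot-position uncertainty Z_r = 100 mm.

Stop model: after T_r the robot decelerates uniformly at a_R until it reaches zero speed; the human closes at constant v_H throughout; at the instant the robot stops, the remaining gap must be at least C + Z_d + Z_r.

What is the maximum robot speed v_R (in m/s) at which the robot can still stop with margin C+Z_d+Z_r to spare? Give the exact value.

collect terms ⇒ (1/2)·v_R² + (31/20)·v_R + (-231/160) = 0
  disc = (31/20)² − 4·(1/2)·(-231/160) = 529/100 ; √disc = 23/10
  v_R = (−(31/20) + 23/10) / (2·(1/2)) = 3/4 m/s
check:
T_s = v_R/a_R = (3/4)/1 = 0.7500 s
robot covers v_R·T_r = 0.7500·0.1500 = 0.1125 m before braking
robot under decel: 0.7500²/(2·1.0000) = 0.2812 m
human over T_r+T_s: 1.4000·(0.1500+0.7500) = 1.2600 m
margins: 0.1500+0.0600+0.1000 = 0.3100 m
sum ≈ 0.1125+0.2812+1.2600+0.3100 ≈ 1.9638 m = S ✓

v_R_max = 3/4 m/s = 0.7500 m/s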